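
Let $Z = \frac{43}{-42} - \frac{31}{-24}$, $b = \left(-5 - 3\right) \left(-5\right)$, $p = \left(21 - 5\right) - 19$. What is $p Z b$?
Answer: $- \frac{225}{7} \approx -32.143$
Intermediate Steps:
$p = -3$ ($p = 16 - 19 = -3$)
$b = 40$ ($b = \left(-8\right) \left(-5\right) = 40$)
$Z = \frac{15}{56}$ ($Z = 43 \left(- \frac{1}{42}\right) - - \frac{31}{24} = - \frac{43}{42} + \frac{31}{24} = \frac{15}{56} \approx 0.26786$)
$p Z b = \left(-3\right) \frac{15}{56} \cdot 40 = \left(- \frac{45}{56}\right) 40 = - \frac{225}{7}$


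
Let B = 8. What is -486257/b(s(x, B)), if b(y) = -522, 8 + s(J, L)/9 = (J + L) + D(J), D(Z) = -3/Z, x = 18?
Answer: 486257/522 ≈ 931.53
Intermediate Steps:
s(J, L) = -72 - 27/J + 9*J + 9*L (s(J, L) = -72 + 9*((J + L) - 3/J) = -72 + 9*(J + L - 3/J) = -72 + (-27/J + 9*J + 9*L) = -72 - 27/J + 9*J + 9*L)
-486257/b(s(x, B)) = -486257/(-522) = -486257*(-1/522) = 486257/522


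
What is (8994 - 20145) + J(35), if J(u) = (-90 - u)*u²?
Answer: -164276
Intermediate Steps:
J(u) = u²*(-90 - u)
(8994 - 20145) + J(35) = (8994 - 20145) + 35²*(-90 - 1*35) = -11151 + 1225*(-90 - 35) = -11151 + 1225*(-125) = -11151 - 153125 = -164276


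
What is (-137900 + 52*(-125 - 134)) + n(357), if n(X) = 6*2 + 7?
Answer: -151349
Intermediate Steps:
n(X) = 19 (n(X) = 12 + 7 = 19)
(-137900 + 52*(-125 - 134)) + n(357) = (-137900 + 52*(-125 - 134)) + 19 = (-137900 + 52*(-259)) + 19 = (-137900 - 13468) + 19 = -151368 + 19 = -151349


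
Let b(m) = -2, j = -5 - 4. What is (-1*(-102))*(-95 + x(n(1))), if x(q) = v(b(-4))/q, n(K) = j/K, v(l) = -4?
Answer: -28934/3 ≈ -9644.7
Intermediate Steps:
j = -9
n(K) = -9/K
x(q) = -4/q
(-1*(-102))*(-95 + x(n(1))) = (-1*(-102))*(-95 - 4/((-9/1))) = 102*(-95 - 4/((-9*1))) = 102*(-95 - 4/(-9)) = 102*(-95 - 4*(-⅑)) = 102*(-95 + 4/9) = 102*(-851/9) = -28934/3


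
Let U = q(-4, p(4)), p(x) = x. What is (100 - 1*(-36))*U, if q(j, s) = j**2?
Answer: 2176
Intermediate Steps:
U = 16 (U = (-4)**2 = 16)
(100 - 1*(-36))*U = (100 - 1*(-36))*16 = (100 + 36)*16 = 136*16 = 2176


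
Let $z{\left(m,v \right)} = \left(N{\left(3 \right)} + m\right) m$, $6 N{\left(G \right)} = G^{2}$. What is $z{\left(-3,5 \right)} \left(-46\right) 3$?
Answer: $-621$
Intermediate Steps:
$N{\left(G \right)} = \frac{G^{2}}{6}$
$z{\left(m,v \right)} = m \left(\frac{3}{2} + m\right)$ ($z{\left(m,v \right)} = \left(\frac{3^{2}}{6} + m\right) m = \left(\frac{1}{6} \cdot 9 + m\right) m = \left(\frac{3}{2} + m\right) m = m \left(\frac{3}{2} + m\right)$)
$z{\left(-3,5 \right)} \left(-46\right) 3 = \frac{1}{2} \left(-3\right) \left(3 + 2 \left(-3\right)\right) \left(-46\right) 3 = \frac{1}{2} \left(-3\right) \left(3 - 6\right) \left(-46\right) 3 = \frac{1}{2} \left(-3\right) \left(-3\right) \left(-46\right) 3 = \frac{9}{2} \left(-46\right) 3 = \left(-207\right) 3 = -621$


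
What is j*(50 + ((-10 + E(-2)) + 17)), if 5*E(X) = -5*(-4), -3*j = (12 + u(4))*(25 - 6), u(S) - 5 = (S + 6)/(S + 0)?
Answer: -15067/2 ≈ -7533.5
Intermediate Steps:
u(S) = 5 + (6 + S)/S (u(S) = 5 + (S + 6)/(S + 0) = 5 + (6 + S)/S)
j = -247/2 (j = -(12 + (6 + 6/4))*(25 - 6)/3 = -(12 + (6 + 6*(¼)))*19/3 = -(12 + (6 + 3/2))*19/3 = -(12 + 15/2)*19/3 = -13*19/2 = -⅓*741/2 = -247/2 ≈ -123.50)
E(X) = 4 (E(X) = (-5*(-4))/5 = (⅕)*20 = 4)
j*(50 + ((-10 + E(-2)) + 17)) = -247*(50 + ((-10 + 4) + 17))/2 = -247*(50 + (-6 + 17))/2 = -247*(50 + 11)/2 = -247/2*61 = -15067/2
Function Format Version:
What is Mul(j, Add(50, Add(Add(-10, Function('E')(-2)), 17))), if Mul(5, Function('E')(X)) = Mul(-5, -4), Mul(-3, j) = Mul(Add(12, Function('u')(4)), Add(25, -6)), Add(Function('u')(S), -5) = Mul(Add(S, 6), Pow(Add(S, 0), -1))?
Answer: Rational(-15067, 2) ≈ -7533.5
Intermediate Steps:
Function('u')(S) = Add(5, Mul(Pow(S, -1), Add(6, S))) (Function('u')(S) = Add(5, Mul(Add(S, 6), Pow(Add(S, 0), -1))) = Add(5, Mul(Add(6, S), Pow(S, -1))) = Add(5, Mul(Pow(S, -1), Add(6, S))))
j = Rational(-247, 2) (j = Mul(Rational(-1, 3), Mul(Add(12, Add(6, Mul(6, Pow(4, -1)))), Add(25, -6))) = Mul(Rational(-1, 3), Mul(Add(12, Add(6, Mul(6, Rational(1, 4)))), 19)) = Mul(Rational(-1, 3), Mul(Add(12, Add(6, Rational(3, 2))), 19)) = Mul(Rational(-1, 3), Mul(Add(12, Rational(15, 2)), 19)) = Mul(Rational(-1, 3), Mul(Rational(39, 2), 19)) = Mul(Rational(-1, 3), Rational(741, 2)) = Rational(-247, 2) ≈ -123.50)
Function('E')(X) = 4 (Function('E')(X) = Mul(Rational(1, 5), Mul(-5, -4)) = Mul(Rational(1, 5), 20) = 4)
Mul(j, Add(50, Add(Add(-10, Function('E')(-2)), 17))) = Mul(Rational(-247, 2), Add(50, Add(Add(-10, 4), 17))) = Mul(Rational(-247, 2), Add(50, Add(-6, 17))) = Mul(Rational(-247, 2), Add(50, 11)) = Mul(Rational(-247, 2), 61) = Rational(-15067, 2)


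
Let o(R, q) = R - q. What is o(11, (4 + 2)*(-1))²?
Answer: 289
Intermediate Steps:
o(11, (4 + 2)*(-1))² = (11 - (4 + 2)*(-1))² = (11 - 6*(-1))² = (11 - 1*(-6))² = (11 + 6)² = 17² = 289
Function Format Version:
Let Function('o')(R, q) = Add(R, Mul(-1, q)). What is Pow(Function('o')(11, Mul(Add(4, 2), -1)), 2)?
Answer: 289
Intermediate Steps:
Pow(Function('o')(11, Mul(Add(4, 2), -1)), 2) = Pow(Add(11, Mul(-1, Mul(Add(4, 2), -1))), 2) = Pow(Add(11, Mul(-1, Mul(6, -1))), 2) = Pow(Add(11, Mul(-1, -6)), 2) = Pow(Add(11, 6), 2) = Pow(17, 2) = 289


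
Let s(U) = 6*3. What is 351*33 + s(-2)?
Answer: 11601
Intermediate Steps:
s(U) = 18
351*33 + s(-2) = 351*33 + 18 = 11583 + 18 = 11601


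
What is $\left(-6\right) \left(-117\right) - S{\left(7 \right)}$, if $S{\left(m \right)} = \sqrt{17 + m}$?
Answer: $702 - 2 \sqrt{6} \approx 697.1$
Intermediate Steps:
$\left(-6\right) \left(-117\right) - S{\left(7 \right)} = \left(-6\right) \left(-117\right) - \sqrt{17 + 7} = 702 - \sqrt{24} = 702 - 2 \sqrt{6}$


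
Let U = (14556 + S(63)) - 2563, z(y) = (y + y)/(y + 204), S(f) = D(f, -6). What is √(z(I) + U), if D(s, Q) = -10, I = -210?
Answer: √12053 ≈ 109.79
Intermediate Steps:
S(f) = -10
z(y) = 2*y/(204 + y) (z(y) = (2*y)/(204 + y) = 2*y/(204 + y))
U = 11983 (U = (14556 - 10) - 2563 = 14546 - 2563 = 11983)
√(z(I) + U) = √(2*(-210)/(204 - 210) + 11983) = √(2*(-210)/(-6) + 11983) = √(2*(-210)*(-⅙) + 11983) = √(70 + 11983) = √12053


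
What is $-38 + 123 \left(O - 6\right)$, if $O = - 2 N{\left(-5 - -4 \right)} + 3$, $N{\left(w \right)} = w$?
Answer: $-161$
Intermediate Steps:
$O = 5$ ($O = - 2 \left(-5 - -4\right) + 3 = - 2 \left(-5 + 4\right) + 3 = \left(-2\right) \left(-1\right) + 3 = 2 + 3 = 5$)
$-38 + 123 \left(O - 6\right) = -38 + 123 \left(5 - 6\right) = -38 + 123 \left(-1\right) = -38 - 123 = -161$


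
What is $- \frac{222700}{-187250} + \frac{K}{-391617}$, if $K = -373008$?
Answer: $\frac{1047059026}{488868555} \approx 2.1418$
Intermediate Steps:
$- \frac{222700}{-187250} + \frac{K}{-391617} = - \frac{222700}{-187250} - \frac{373008}{-391617} = \left(-222700\right) \left(- \frac{1}{187250}\right) - - \frac{124336}{130539} = \frac{4454}{3745} + \frac{124336}{130539} = \frac{1047059026}{488868555}$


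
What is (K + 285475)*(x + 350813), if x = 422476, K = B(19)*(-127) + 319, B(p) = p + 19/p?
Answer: 219037202406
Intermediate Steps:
K = -2221 (K = (19 + 19/19)*(-127) + 319 = (19 + 19*(1/19))*(-127) + 319 = (19 + 1)*(-127) + 319 = 20*(-127) + 319 = -2540 + 319 = -2221)
(K + 285475)*(x + 350813) = (-2221 + 285475)*(422476 + 350813) = 283254*773289 = 219037202406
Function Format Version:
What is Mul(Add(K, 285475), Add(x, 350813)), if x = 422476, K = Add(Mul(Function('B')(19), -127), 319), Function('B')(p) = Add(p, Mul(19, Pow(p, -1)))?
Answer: 219037202406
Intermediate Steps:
K = -2221 (K = Add(Mul(Add(19, Mul(19, Pow(19, -1))), -127), 319) = Add(Mul(Add(19, Mul(19, Rational(1, 19))), -127), 319) = Add(Mul(Add(19, 1), -127), 319) = Add(Mul(20, -127), 319) = Add(-2540, 319) = -2221)
Mul(Add(K, 285475), Add(x, 350813)) = Mul(Add(-2221, 285475), Add(422476, 350813)) = Mul(283254, 773289) = 219037202406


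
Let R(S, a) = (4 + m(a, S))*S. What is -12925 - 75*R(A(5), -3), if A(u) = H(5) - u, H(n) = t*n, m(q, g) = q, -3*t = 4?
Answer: -12050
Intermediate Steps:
t = -4/3 (t = -1/3*4 = -4/3 ≈ -1.3333)
H(n) = -4*n/3
A(u) = -20/3 - u (A(u) = -4/3*5 - u = -20/3 - u)
R(S, a) = S*(4 + a) (R(S, a) = (4 + a)*S = S*(4 + a))
-12925 - 75*R(A(5), -3) = -12925 - 75*(-20/3 - 1*5)*(4 - 3) = -12925 - 75*(-20/3 - 5)*1 = -12925 - 75*(-35/3*1) = -12925 - 75*(-35)/3 = -12925 - 1*(-875) = -12925 + 875 = -12050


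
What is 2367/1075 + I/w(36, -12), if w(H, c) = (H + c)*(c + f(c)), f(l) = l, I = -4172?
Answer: 1462073/154800 ≈ 9.4449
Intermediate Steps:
w(H, c) = 2*c*(H + c) (w(H, c) = (H + c)*(c + c) = (H + c)*(2*c) = 2*c*(H + c))
2367/1075 + I/w(36, -12) = 2367/1075 - 4172*(-1/(24*(36 - 12))) = 2367*(1/1075) - 4172/(2*(-12)*24) = 2367/1075 - 4172/(-576) = 2367/1075 - 4172*(-1/576) = 2367/1075 + 1043/144 = 1462073/154800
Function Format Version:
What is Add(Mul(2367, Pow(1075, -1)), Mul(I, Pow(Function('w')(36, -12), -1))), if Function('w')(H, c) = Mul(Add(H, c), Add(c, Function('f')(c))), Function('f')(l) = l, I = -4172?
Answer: Rational(1462073, 154800) ≈ 9.4449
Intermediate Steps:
Function('w')(H, c) = Mul(2, c, Add(H, c)) (Function('w')(H, c) = Mul(Add(H, c), Add(c, c)) = Mul(Add(H, c), Mul(2, c)) = Mul(2, c, Add(H, c)))
Add(Mul(2367, Pow(1075, -1)), Mul(I, Pow(Function('w')(36, -12), -1))) = Add(Mul(2367, Pow(1075, -1)), Mul(-4172, Pow(Mul(2, -12, Add(36, -12)), -1))) = Add(Mul(2367, Rational(1, 1075)), Mul(-4172, Pow(Mul(2, -12, 24), -1))) = Add(Rational(2367, 1075), Mul(-4172, Pow(-576, -1))) = Add(Rational(2367, 1075), Mul(-4172, Rational(-1, 576))) = Add(Rational(2367, 1075), Rational(1043, 144)) = Rational(1462073, 154800)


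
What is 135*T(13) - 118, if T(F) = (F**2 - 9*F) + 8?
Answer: 7982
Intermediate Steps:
T(F) = 8 + F**2 - 9*F
135*T(13) - 118 = 135*(8 + 13**2 - 9*13) - 118 = 135*(8 + 169 - 117) - 118 = 135*60 - 118 = 8100 - 118 = 7982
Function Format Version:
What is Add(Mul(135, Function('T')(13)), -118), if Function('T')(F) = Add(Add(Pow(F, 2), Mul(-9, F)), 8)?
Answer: 7982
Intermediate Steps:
Function('T')(F) = Add(8, Pow(F, 2), Mul(-9, F))
Add(Mul(135, Function('T')(13)), -118) = Add(Mul(135, Add(8, Pow(13, 2), Mul(-9, 13))), -118) = Add(Mul(135, Add(8, 169, -117)), -118) = Add(Mul(135, 60), -118) = Add(8100, -118) = 7982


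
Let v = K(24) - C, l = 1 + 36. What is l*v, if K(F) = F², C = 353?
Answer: 8251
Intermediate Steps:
l = 37
v = 223 (v = 24² - 1*353 = 576 - 353 = 223)
l*v = 37*223 = 8251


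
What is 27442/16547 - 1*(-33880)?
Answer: 560639802/16547 ≈ 33882.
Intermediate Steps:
27442/16547 - 1*(-33880) = 27442*(1/16547) + 33880 = 27442/16547 + 33880 = 560639802/16547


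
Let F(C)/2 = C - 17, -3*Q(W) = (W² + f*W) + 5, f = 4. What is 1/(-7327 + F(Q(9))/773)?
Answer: -2319/16991659 ≈ -0.00013648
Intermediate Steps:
Q(W) = -5/3 - 4*W/3 - W²/3 (Q(W) = -((W² + 4*W) + 5)/3 = -(5 + W² + 4*W)/3 = -5/3 - 4*W/3 - W²/3)
F(C) = -34 + 2*C (F(C) = 2*(C - 17) = 2*(-17 + C) = -34 + 2*C)
1/(-7327 + F(Q(9))/773) = 1/(-7327 + (-34 + 2*(-5/3 - 4/3*9 - ⅓*9²))/773) = 1/(-7327 + (-34 + 2*(-5/3 - 12 - ⅓*81))*(1/773)) = 1/(-7327 + (-34 + 2*(-5/3 - 12 - 27))*(1/773)) = 1/(-7327 + (-34 + 2*(-122/3))*(1/773)) = 1/(-7327 + (-34 - 244/3)*(1/773)) = 1/(-7327 - 346/3*1/773) = 1/(-7327 - 346/2319) = 1/(-16991659/2319) = -2319/16991659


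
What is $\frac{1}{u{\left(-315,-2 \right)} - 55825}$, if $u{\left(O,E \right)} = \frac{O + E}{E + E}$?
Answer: $- \frac{4}{222983} \approx -1.7939 \cdot 10^{-5}$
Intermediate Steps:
$u{\left(O,E \right)} = \frac{E + O}{2 E}$
$\frac{1}{u{\left(-315,-2 \right)} - 55825} = \frac{1}{\frac{-2 - 315}{2 \left(-2\right)} - 55825} = \frac{1}{\frac{1}{2} \left(- \frac{1}{2}\right) \left(-317\right) - 55825} = \frac{1}{\frac{317}{4} - 55825} = \frac{1}{- \frac{222983}{4}} = - \frac{4}{222983}$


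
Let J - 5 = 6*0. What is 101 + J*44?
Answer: 321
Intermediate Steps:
J = 5 (J = 5 + 6*0 = 5 + 0 = 5)
101 + J*44 = 101 + 5*44 = 101 + 220 = 321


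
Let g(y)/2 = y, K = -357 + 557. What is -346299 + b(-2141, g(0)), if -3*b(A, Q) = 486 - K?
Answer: -1039183/3 ≈ -3.4639e+5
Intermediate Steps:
K = 200
g(y) = 2*y
b(A, Q) = -286/3 (b(A, Q) = -(486 - 1*200)/3 = -(486 - 200)/3 = -⅓*286 = -286/3)
-346299 + b(-2141, g(0)) = -346299 - 286/3 = -1039183/3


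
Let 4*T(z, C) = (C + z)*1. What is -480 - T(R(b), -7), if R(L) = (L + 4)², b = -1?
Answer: -961/2 ≈ -480.50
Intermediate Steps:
R(L) = (4 + L)²
T(z, C) = C/4 + z/4 (T(z, C) = ((C + z)*1)/4 = (C + z)/4 = C/4 + z/4)
-480 - T(R(b), -7) = -480 - ((¼)*(-7) + (4 - 1)²/4) = -480 - (-7/4 + (¼)*3²) = -480 - (-7/4 + (¼)*9) = -480 - (-7/4 + 9/4) = -480 - 1*½ = -480 - ½ = -961/2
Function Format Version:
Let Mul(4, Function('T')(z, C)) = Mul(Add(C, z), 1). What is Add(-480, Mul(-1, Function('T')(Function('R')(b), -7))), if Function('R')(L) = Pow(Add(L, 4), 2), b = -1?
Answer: Rational(-961, 2) ≈ -480.50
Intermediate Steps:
Function('R')(L) = Pow(Add(4, L), 2)
Function('T')(z, C) = Add(Mul(Rational(1, 4), C), Mul(Rational(1, 4), z)) (Function('T')(z, C) = Mul(Rational(1, 4), Mul(Add(C, z), 1)) = Mul(Rational(1, 4), Add(C, z)) = Add(Mul(Rational(1, 4), C), Mul(Rational(1, 4), z)))
Add(-480, Mul(-1, Function('T')(Function('R')(b), -7))) = Add(-480, Mul(-1, Add(Mul(Rational(1, 4), -7), Mul(Rational(1, 4), Pow(Add(4, -1), 2))))) = Add(-480, Mul(-1, Add(Rational(-7, 4), Mul(Rational(1, 4), Pow(3, 2))))) = Add(-480, Mul(-1, Add(Rational(-7, 4), Mul(Rational(1, 4), 9)))) = Add(-480, Mul(-1, Add(Rational(-7, 4), Rational(9, 4)))) = Add(-480, Mul(-1, Rational(1, 2))) = Add(-480, Rational(-1, 2)) = Rational(-961, 2)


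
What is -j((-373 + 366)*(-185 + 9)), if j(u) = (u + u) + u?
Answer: -3696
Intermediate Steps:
j(u) = 3*u (j(u) = 2*u + u = 3*u)
-j((-373 + 366)*(-185 + 9)) = -3*(-373 + 366)*(-185 + 9) = -3*(-7*(-176)) = -3*1232 = -1*3696 = -3696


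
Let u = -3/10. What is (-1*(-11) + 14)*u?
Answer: -15/2 ≈ -7.5000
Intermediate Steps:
u = -3/10 (u = -3*1/10 = -3/10 ≈ -0.30000)
(-1*(-11) + 14)*u = (-1*(-11) + 14)*(-3/10) = (11 + 14)*(-3/10) = 25*(-3/10) = -15/2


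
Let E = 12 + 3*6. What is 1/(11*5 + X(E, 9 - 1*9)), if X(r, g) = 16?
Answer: 1/71 ≈ 0.014085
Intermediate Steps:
E = 30 (E = 12 + 18 = 30)
1/(11*5 + X(E, 9 - 1*9)) = 1/(11*5 + 16) = 1/(55 + 16) = 1/71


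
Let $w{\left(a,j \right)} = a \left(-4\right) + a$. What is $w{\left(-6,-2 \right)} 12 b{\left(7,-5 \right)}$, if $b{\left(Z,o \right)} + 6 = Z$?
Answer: $216$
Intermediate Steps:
$b{\left(Z,o \right)} = -6 + Z$
$w{\left(a,j \right)} = - 3 a$ ($w{\left(a,j \right)} = - 4 a + a = - 3 a$)
$w{\left(-6,-2 \right)} 12 b{\left(7,-5 \right)} = \left(-3\right) \left(-6\right) 12 \left(-6 + 7\right) = 18 \cdot 12 \cdot 1 = 216 \cdot 1 = 216$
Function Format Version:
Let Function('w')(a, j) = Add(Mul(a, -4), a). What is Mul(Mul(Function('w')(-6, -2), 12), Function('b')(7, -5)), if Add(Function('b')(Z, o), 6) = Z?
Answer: 216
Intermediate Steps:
Function('b')(Z, o) = Add(-6, Z)
Function('w')(a, j) = Mul(-3, a) (Function('w')(a, j) = Add(Mul(-4, a), a) = Mul(-3, a))
Mul(Mul(Function('w')(-6, -2), 12), Function('b')(7, -5)) = Mul(Mul(Mul(-3, -6), 12), Add(-6, 7)) = Mul(Mul(18, 12), 1) = Mul(216, 1) = 216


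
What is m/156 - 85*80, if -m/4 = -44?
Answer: -265156/39 ≈ -6798.9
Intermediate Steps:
m = 176 (m = -4*(-44) = 176)
m/156 - 85*80 = 176/156 - 85*80 = 176*(1/156) - 6800 = 44/39 - 6800 = -265156/39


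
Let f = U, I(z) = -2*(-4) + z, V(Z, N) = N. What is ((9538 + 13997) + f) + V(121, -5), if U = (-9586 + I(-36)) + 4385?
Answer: 18301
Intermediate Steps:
I(z) = 8 + z
U = -5229 (U = (-9586 + (8 - 36)) + 4385 = (-9586 - 28) + 4385 = -9614 + 4385 = -5229)
f = -5229
((9538 + 13997) + f) + V(121, -5) = ((9538 + 13997) - 5229) - 5 = (23535 - 5229) - 5 = 18306 - 5 = 18301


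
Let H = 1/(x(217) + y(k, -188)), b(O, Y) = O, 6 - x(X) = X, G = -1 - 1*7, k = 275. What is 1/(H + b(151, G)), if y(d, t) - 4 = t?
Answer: 395/59644 ≈ 0.0066226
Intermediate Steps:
G = -8 (G = -1 - 7 = -8)
x(X) = 6 - X
y(d, t) = 4 + t
H = -1/395 (H = 1/((6 - 1*217) + (4 - 188)) = 1/((6 - 217) - 184) = 1/(-211 - 184) = 1/(-395) = -1/395 ≈ -0.0025316)
1/(H + b(151, G)) = 1/(-1/395 + 151) = 1/(59644/395) = 395/59644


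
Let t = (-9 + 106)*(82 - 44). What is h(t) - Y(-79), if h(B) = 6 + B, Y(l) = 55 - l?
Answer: 3558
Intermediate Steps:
t = 3686 (t = 97*38 = 3686)
h(t) - Y(-79) = (6 + 3686) - (55 - 1*(-79)) = 3692 - (55 + 79) = 3692 - 1*134 = 3692 - 134 = 3558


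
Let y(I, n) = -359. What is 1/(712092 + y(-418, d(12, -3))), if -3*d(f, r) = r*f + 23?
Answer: 1/711733 ≈ 1.4050e-6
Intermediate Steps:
d(f, r) = -23/3 - f*r/3 (d(f, r) = -(r*f + 23)/3 = -(f*r + 23)/3 = -(23 + f*r)/3 = -23/3 - f*r/3)
1/(712092 + y(-418, d(12, -3))) = 1/(712092 - 359) = 1/711733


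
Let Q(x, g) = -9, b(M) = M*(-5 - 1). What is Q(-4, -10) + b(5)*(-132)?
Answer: 3951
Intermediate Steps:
b(M) = -6*M (b(M) = M*(-6) = -6*M)
Q(-4, -10) + b(5)*(-132) = -9 - 6*5*(-132) = -9 - 30*(-132) = -9 + 3960 = 3951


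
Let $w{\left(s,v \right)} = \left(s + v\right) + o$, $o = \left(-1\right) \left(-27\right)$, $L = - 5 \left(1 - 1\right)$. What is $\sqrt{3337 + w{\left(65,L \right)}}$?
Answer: $3 \sqrt{381} \approx 58.558$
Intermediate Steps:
$L = 0$ ($L = \left(-5\right) 0 = 0$)
$o = 27$
$w{\left(s,v \right)} = 27 + s + v$ ($w{\left(s,v \right)} = \left(s + v\right) + 27 = 27 + s + v$)
$\sqrt{3337 + w{\left(65,L \right)}} = \sqrt{3337 + \left(27 + 65 + 0\right)} = \sqrt{3337 + 92} = \sqrt{3429} = 3 \sqrt{381}$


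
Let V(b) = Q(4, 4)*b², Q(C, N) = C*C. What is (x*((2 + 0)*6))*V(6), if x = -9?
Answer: -62208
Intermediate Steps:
Q(C, N) = C²
V(b) = 16*b² (V(b) = 4²*b² = 16*b²)
(x*((2 + 0)*6))*V(6) = (-9*(2 + 0)*6)*(16*6²) = (-18*6)*(16*36) = -9*12*576 = -108*576 = -62208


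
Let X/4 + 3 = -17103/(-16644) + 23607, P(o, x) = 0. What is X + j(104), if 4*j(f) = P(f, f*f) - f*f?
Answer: 127210245/1387 ≈ 91716.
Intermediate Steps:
j(f) = -f²/4 (j(f) = (0 - f*f)/4 = (0 - f²)/4 = (-f²)/4 = -f²/4)
X = 130960693/1387 (X = -12 + 4*(-17103/(-16644) + 23607) = -12 + 4*(-17103*(-1/16644) + 23607) = -12 + 4*(5701/5548 + 23607) = -12 + 4*(130977337/5548) = -12 + 130977337/1387 = 130960693/1387 ≈ 94420.)
X + j(104) = 130960693/1387 - ¼*104² = 130960693/1387 - ¼*10816 = 130960693/1387 - 2704 = 127210245/1387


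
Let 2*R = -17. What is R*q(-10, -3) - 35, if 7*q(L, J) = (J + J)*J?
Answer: -398/7 ≈ -56.857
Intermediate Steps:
q(L, J) = 2*J²/7 (q(L, J) = ((J + J)*J)/7 = ((2*J)*J)/7 = (2*J²)/7 = 2*J²/7)
R = -17/2 (R = (½)*(-17) = -17/2 ≈ -8.5000)
R*q(-10, -3) - 35 = -17*(-3)²/7 - 35 = -17*9/7 - 35 = -17/2*18/7 - 35 = -153/7 - 35 = -398/7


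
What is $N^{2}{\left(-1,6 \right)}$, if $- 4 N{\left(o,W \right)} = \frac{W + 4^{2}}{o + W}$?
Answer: $\frac{121}{100} \approx 1.21$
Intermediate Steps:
$N{\left(o,W \right)} = - \frac{16 + W}{4 \left(W + o\right)}$ ($N{\left(o,W \right)} = - \frac{\left(W + 4^{2}\right) \frac{1}{o + W}}{4} = - \frac{\left(W + 16\right) \frac{1}{W + o}}{4} = - \frac{\left(16 + W\right) \frac{1}{W + o}}{4} = - \frac{\frac{1}{W + o} \left(16 + W\right)}{4} = - \frac{16 + W}{4 \left(W + o\right)}$)
$N^{2}{\left(-1,6 \right)} = \left(\frac{-4 - \frac{3}{2}}{6 - 1}\right)^{2} = \left(\frac{-4 - \frac{3}{2}}{5}\right)^{2} = \left(\frac{1}{5} \left(- \frac{11}{2}\right)\right)^{2} = \left(- \frac{11}{10}\right)^{2} = \frac{121}{100}$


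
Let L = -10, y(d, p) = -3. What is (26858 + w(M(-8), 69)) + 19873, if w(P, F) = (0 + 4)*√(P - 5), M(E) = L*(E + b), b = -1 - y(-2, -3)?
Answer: 46731 + 4*√55 ≈ 46761.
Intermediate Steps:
b = 2 (b = -1 - 1*(-3) = -1 + 3 = 2)
M(E) = -20 - 10*E (M(E) = -10*(E + 2) = -10*(2 + E) = -20 - 10*E)
w(P, F) = 4*√(-5 + P)
(26858 + w(M(-8), 69)) + 19873 = (26858 + 4*√(-5 + (-20 - 10*(-8)))) + 19873 = (26858 + 4*√(-5 + (-20 + 80))) + 19873 = (26858 + 4*√(-5 + 60)) + 19873 = (26858 + 4*√55) + 19873 = 46731 + 4*√55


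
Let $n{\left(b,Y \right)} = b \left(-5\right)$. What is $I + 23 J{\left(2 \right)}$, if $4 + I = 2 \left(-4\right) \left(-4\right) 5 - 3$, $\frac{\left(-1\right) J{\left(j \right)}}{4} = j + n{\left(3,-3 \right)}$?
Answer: $1349$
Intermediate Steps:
$n{\left(b,Y \right)} = - 5 b$
$J{\left(j \right)} = 60 - 4 j$ ($J{\left(j \right)} = - 4 \left(j - 15\right) = - 4 \left(-15 + j\right) = 60 - 4 j$)
$I = 153$ ($I = -4 - \left(3 - 2 \left(-4\right) \left(-4\right) 5\right) = -4 - \left(3 - \left(-8\right) \left(-4\right) 5\right) = -4 + \left(32 \cdot 5 - 3\right) = -4 + \left(160 - 3\right) = -4 + 157 = 153$)
$I + 23 J{\left(2 \right)} = 153 + 23 \left(60 - 8\right) = 153 + 23 \cdot 52 = 153 + 1196 = 1349$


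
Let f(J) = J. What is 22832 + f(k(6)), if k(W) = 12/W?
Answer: 22834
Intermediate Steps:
22832 + f(k(6)) = 22832 + 12/6 = 22832 + 12*(⅙) = 22832 + 2 = 22834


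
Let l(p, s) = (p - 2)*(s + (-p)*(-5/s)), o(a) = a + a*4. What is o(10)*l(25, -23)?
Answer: -32700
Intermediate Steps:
o(a) = 5*a (o(a) = a + 4*a = 5*a)
l(p, s) = (-2 + p)*(s + 5*p/s)
o(10)*l(25, -23) = (5*10)*((-10*25 + 5*25² + (-23)²*(-2 + 25))/(-23)) = 50*(-(-250 + 5*625 + 529*23)/23) = 50*(-(-250 + 3125 + 12167)/23) = 50*(-1/23*15042) = 50*(-654) = -32700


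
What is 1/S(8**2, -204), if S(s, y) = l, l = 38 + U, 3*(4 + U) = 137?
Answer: 3/239 ≈ 0.012552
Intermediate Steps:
U = 125/3 (U = -4 + (1/3)*137 = -4 + 137/3 = 125/3 ≈ 41.667)
l = 239/3 (l = 38 + 125/3 = 239/3 ≈ 79.667)
S(s, y) = 239/3
1/S(8**2, -204) = 1/(239/3) = 3/239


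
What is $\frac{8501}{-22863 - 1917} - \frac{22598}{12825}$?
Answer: $- \frac{44600251}{21186900} \approx -2.1051$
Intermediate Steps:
$\frac{8501}{-22863 - 1917} - \frac{22598}{12825} = \frac{8501}{-24780} - \frac{22598}{12825} = 8501 \left(- \frac{1}{24780}\right) - \frac{22598}{12825} = - \frac{8501}{24780} - \frac{22598}{12825} = - \frac{44600251}{21186900}$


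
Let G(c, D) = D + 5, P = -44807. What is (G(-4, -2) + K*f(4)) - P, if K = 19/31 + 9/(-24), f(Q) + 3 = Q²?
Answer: 11113647/248 ≈ 44813.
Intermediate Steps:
G(c, D) = 5 + D
f(Q) = -3 + Q²
K = 59/248 (K = 19*(1/31) + 9*(-1/24) = 19/31 - 3/8 = 59/248 ≈ 0.23790)
(G(-4, -2) + K*f(4)) - P = ((5 - 2) + 59*(-3 + 4²)/248) - 1*(-44807) = (3 + 59*(-3 + 16)/248) + 44807 = (3 + (59/248)*13) + 44807 = (3 + 767/248) + 44807 = 1511/248 + 44807 = 11113647/248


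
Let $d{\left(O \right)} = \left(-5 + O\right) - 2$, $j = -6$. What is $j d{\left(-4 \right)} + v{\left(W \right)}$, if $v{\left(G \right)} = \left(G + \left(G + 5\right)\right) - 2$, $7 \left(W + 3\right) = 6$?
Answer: $\frac{453}{7} \approx 64.714$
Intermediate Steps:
$W = - \frac{15}{7}$ ($W = -3 + \frac{1}{7} \cdot 6 = -3 + \frac{6}{7} = - \frac{15}{7} \approx -2.1429$)
$d{\left(O \right)} = -7 + O$
$v{\left(G \right)} = 3 + 2 G$ ($v{\left(G \right)} = \left(G + \left(5 + G\right)\right) - 2 = \left(5 + 2 G\right) - 2 = 3 + 2 G$)
$j d{\left(-4 \right)} + v{\left(W \right)} = - 6 \left(-7 - 4\right) + \left(3 + 2 \left(- \frac{15}{7}\right)\right) = \left(-6\right) \left(-11\right) + \left(3 - \frac{30}{7}\right) = 66 - \frac{9}{7} = \frac{453}{7}$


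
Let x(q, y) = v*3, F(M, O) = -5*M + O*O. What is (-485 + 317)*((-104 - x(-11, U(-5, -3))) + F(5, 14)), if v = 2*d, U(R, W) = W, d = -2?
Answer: -13272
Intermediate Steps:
F(M, O) = O² - 5*M (F(M, O) = -5*M + O² = O² - 5*M)
v = -4 (v = 2*(-2) = -4)
x(q, y) = -12 (x(q, y) = -4*3 = -12)
(-485 + 317)*((-104 - x(-11, U(-5, -3))) + F(5, 14)) = (-485 + 317)*((-104 - 1*(-12)) + (14² - 5*5)) = -168*((-104 + 12) + (196 - 25)) = -168*(-92 + 171) = -168*79 = -13272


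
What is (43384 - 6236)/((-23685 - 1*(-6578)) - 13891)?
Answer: -18574/15499 ≈ -1.1984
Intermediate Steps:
(43384 - 6236)/((-23685 - 1*(-6578)) - 13891) = 37148/((-23685 + 6578) - 13891) = 37148/(-17107 - 13891) = 37148/(-30998) = 37148*(-1/30998) = -18574/15499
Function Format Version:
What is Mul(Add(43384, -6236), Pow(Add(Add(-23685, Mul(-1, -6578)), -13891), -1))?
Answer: Rational(-18574, 15499) ≈ -1.1984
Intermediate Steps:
Mul(Add(43384, -6236), Pow(Add(Add(-23685, Mul(-1, -6578)), -13891), -1)) = Mul(37148, Pow(Add(Add(-23685, 6578), -13891), -1)) = Mul(37148, Pow(Add(-17107, -13891), -1)) = Mul(37148, Pow(-30998, -1)) = Mul(37148, Rational(-1, 30998)) = Rational(-18574, 15499)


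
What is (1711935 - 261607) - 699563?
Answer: 750765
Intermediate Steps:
(1711935 - 261607) - 699563 = 1450328 - 699563 = 750765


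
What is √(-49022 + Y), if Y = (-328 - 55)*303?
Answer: I*√165071 ≈ 406.29*I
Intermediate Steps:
Y = -116049 (Y = -383*303 = -116049)
√(-49022 + Y) = √(-49022 - 116049) = √(-165071) = I*√165071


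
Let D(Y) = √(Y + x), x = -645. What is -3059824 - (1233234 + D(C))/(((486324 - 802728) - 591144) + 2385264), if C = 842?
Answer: -753592019203/246286 - √197/1477716 ≈ -3.0598e+6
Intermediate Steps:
D(Y) = √(-645 + Y) (D(Y) = √(Y - 645) = √(-645 + Y))
-3059824 - (1233234 + D(C))/(((486324 - 802728) - 591144) + 2385264) = -3059824 - (1233234 + √(-645 + 842))/(((486324 - 802728) - 591144) + 2385264) = -3059824 - (1233234 + √197)/((-316404 - 591144) + 2385264) = -3059824 - (1233234 + √197)/(-907548 + 2385264) = -3059824 - (1233234 + √197)/1477716 = -3059824 - (205539/246286 + √197/1477716) = -3059824 + (-205539/246286 - √197/1477716) = -753592019203/246286 - √197/1477716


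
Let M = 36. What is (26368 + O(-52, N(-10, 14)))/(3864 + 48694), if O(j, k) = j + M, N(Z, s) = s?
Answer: 13176/26279 ≈ 0.50139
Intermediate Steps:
O(j, k) = 36 + j (O(j, k) = j + 36 = 36 + j)
(26368 + O(-52, N(-10, 14)))/(3864 + 48694) = (26368 + (36 - 52))/(3864 + 48694) = (26368 - 16)/52558 = 26352*(1/52558) = 13176/26279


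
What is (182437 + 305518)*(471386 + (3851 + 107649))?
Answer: 284422138130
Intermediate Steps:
(182437 + 305518)*(471386 + (3851 + 107649)) = 487955*(471386 + 111500) = 487955*582886 = 284422138130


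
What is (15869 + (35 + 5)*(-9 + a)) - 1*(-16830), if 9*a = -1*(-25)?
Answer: 292051/9 ≈ 32450.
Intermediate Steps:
a = 25/9 (a = (-1*(-25))/9 = (⅑)*25 = 25/9 ≈ 2.7778)
(15869 + (35 + 5)*(-9 + a)) - 1*(-16830) = (15869 + (35 + 5)*(-9 + 25/9)) - 1*(-16830) = (15869 + 40*(-56/9)) + 16830 = (15869 - 2240/9) + 16830 = 140581/9 + 16830 = 292051/9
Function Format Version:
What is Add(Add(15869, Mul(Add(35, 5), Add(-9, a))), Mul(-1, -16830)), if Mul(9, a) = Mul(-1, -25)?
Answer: Rational(292051, 9) ≈ 32450.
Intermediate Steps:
a = Rational(25, 9) (a = Mul(Rational(1, 9), Mul(-1, -25)) = Mul(Rational(1, 9), 25) = Rational(25, 9) ≈ 2.7778)
Add(Add(15869, Mul(Add(35, 5), Add(-9, a))), Mul(-1, -16830)) = Add(Add(15869, Mul(Add(35, 5), Add(-9, Rational(25, 9)))), Mul(-1, -16830)) = Add(Add(15869, Mul(40, Rational(-56, 9))), 16830) = Add(Add(15869, Rational(-2240, 9)), 16830) = Add(Rational(140581, 9), 16830) = Rational(292051, 9)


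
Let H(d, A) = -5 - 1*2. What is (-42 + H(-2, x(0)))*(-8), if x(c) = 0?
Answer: 392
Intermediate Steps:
H(d, A) = -7 (H(d, A) = -5 - 2 = -7)
(-42 + H(-2, x(0)))*(-8) = (-42 - 7)*(-8) = -49*(-8) = 392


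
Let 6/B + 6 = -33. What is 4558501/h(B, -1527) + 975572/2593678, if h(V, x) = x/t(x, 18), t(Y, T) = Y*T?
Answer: 106409554297888/1296839 ≈ 8.2053e+7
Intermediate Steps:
B = -2/13 (B = 6/(-6 - 33) = 6/(-39) = 6*(-1/39) = -2/13 ≈ -0.15385)
t(Y, T) = T*Y
h(V, x) = 1/18 (h(V, x) = x/((18*x)) = x*(1/(18*x)) = 1/18)
4558501/h(B, -1527) + 975572/2593678 = 4558501/(1/18) + 975572/2593678 = 4558501*18 + 975572*(1/2593678) = 82053018 + 487786/1296839 = 106409554297888/1296839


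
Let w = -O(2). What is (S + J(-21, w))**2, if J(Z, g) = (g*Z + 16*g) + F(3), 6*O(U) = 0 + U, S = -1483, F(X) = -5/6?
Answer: 79085449/36 ≈ 2.1968e+6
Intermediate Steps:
F(X) = -5/6 (F(X) = -5*1/6 = -5/6)
O(U) = U/6 (O(U) = (0 + U)/6 = U/6)
w = -1/3 (w = -2/6 = -1*1/3 = -1/3 ≈ -0.33333)
J(Z, g) = -5/6 + 16*g + Z*g (J(Z, g) = (g*Z + 16*g) - 5/6 = (Z*g + 16*g) - 5/6 = (16*g + Z*g) - 5/6 = -5/6 + 16*g + Z*g)
(S + J(-21, w))**2 = (-1483 + (-5/6 + 16*(-1/3) - 21*(-1/3)))**2 = (-1483 + (-5/6 - 16/3 + 7))**2 = (-1483 + 5/6)**2 = (-8893/6)**2 = 79085449/36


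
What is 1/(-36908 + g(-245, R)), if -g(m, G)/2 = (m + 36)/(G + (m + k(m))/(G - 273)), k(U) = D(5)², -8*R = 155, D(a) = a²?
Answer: -386865/14286235036 ≈ -2.7080e-5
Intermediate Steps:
R = -155/8 (R = -⅛*155 = -155/8 ≈ -19.375)
k(U) = 625 (k(U) = (5²)² = 25² = 625)
g(m, G) = -2*(36 + m)/(G + (625 + m)/(-273 + G)) (g(m, G) = -2*(m + 36)/(G + (m + 625)/(G - 273)) = -2*(36 + m)/(G + (625 + m)/(-273 + G)))
1/(-36908 + g(-245, R)) = 1/(-36908 + 2*(9828 - 36*(-155/8) + 273*(-245) - 1*(-155/8)*(-245))/(625 - 245 + (-155/8)² - 273*(-155/8))) = 1/(-36908 + 2*(9828 + 1395/2 - 66885 - 37975/8)/(625 - 245 + 24025/64 + 42315/8)) = 1/(-36908 + 2*(-488851/8)/(386865/64)) = 1/(-36908 + 2*(64/386865)*(-488851/8)) = 1/(-36908 - 7821616/386865) = 1/(-14286235036/386865) = -386865/14286235036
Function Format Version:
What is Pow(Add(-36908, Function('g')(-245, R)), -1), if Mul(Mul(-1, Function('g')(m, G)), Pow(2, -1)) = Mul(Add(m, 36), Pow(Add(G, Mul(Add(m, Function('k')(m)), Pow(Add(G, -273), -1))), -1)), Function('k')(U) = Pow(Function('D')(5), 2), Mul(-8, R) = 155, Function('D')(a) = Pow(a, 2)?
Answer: Rational(-386865, 14286235036) ≈ -2.7080e-5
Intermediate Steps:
R = Rational(-155, 8) (R = Mul(Rational(-1, 8), 155) = Rational(-155, 8) ≈ -19.375)
Function('k')(U) = 625 (Function('k')(U) = Pow(Pow(5, 2), 2) = Pow(25, 2) = 625)
Function('g')(m, G) = Mul(-2, Pow(Add(G, Mul(Pow(Add(-273, G), -1), Add(625, m))), -1), Add(36, m)) (Function('g')(m, G) = Mul(-2, Mul(Add(m, 36), Pow(Add(G, Mul(Add(m, 625), Pow(Add(G, -273), -1))), -1))) = Mul(-2, Mul(Add(36, m), Pow(Add(G, Mul(Add(625, m), Pow(Add(-273, G), -1))), -1))) = Mul(-2, Mul(Add(36, m), Pow(Add(G, Mul(Pow(Add(-273, G), -1), Add(625, m))), -1))) = Mul(-2, Mul(Pow(Add(G, Mul(Pow(Add(-273, G), -1), Add(625, m))), -1), Add(36, m))) = Mul(-2, Pow(Add(G, Mul(Pow(Add(-273, G), -1), Add(625, m))), -1), Add(36, m)))
Pow(Add(-36908, Function('g')(-245, R)), -1) = Pow(Add(-36908, Mul(2, Pow(Add(625, -245, Pow(Rational(-155, 8), 2), Mul(-273, Rational(-155, 8))), -1), Add(9828, Mul(-36, Rational(-155, 8)), Mul(273, -245), Mul(-1, Rational(-155, 8), -245)))), -1) = Pow(Add(-36908, Mul(2, Pow(Add(625, -245, Rational(24025, 64), Rational(42315, 8)), -1), Add(9828, Rational(1395, 2), -66885, Rational(-37975, 8)))), -1) = Pow(Add(-36908, Mul(2, Pow(Rational(386865, 64), -1), Rational(-488851, 8))), -1) = Pow(Add(-36908, Mul(2, Rational(64, 386865), Rational(-488851, 8))), -1) = Pow(Add(-36908, Rational(-7821616, 386865)), -1) = Pow(Rational(-14286235036, 386865), -1) = Rational(-386865, 14286235036)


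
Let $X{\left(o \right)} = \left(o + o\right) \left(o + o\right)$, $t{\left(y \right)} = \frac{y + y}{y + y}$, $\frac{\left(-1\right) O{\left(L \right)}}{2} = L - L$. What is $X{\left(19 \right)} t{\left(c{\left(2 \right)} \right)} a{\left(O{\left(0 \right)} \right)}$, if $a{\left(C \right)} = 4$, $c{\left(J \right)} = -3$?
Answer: $5776$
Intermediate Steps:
$O{\left(L \right)} = 0$ ($O{\left(L \right)} = - 2 \left(L - L\right) = \left(-2\right) 0 = 0$)
$t{\left(y \right)} = 1$ ($t{\left(y \right)} = \frac{2 y}{2 y} = 2 y \frac{1}{2 y} = 1$)
$X{\left(o \right)} = 4 o^{2}$ ($X{\left(o \right)} = 2 o 2 o = 4 o^{2}$)
$X{\left(19 \right)} t{\left(c{\left(2 \right)} \right)} a{\left(O{\left(0 \right)} \right)} = 4 \cdot 19^{2} \cdot 1 \cdot 4 = 4 \cdot 361 \cdot 4 = 1444 \cdot 4 = 5776$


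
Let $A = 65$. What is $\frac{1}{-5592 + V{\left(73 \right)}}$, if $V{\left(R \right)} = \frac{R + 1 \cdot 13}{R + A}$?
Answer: $- \frac{69}{385805} \approx -0.00017885$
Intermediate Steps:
$V{\left(R \right)} = \frac{13 + R}{65 + R}$ ($V{\left(R \right)} = \frac{R + 1 \cdot 13}{R + 65} = \frac{R + 13}{65 + R} = \frac{13 + R}{65 + R}$)
$\frac{1}{-5592 + V{\left(73 \right)}} = \frac{1}{-5592 + \frac{13 + 73}{65 + 73}} = \frac{1}{-5592 + \frac{1}{138} \cdot 86} = \frac{1}{-5592 + \frac{43}{69}} = \frac{1}{- \frac{385805}{69}} = - \frac{69}{385805}$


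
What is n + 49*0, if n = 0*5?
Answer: 0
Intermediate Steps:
n = 0
n + 49*0 = 0 + 49*0 = 0 + 0 = 0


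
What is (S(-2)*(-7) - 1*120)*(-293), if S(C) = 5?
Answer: 45415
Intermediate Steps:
(S(-2)*(-7) - 1*120)*(-293) = (5*(-7) - 1*120)*(-293) = (-35 - 120)*(-293) = -155*(-293) = 45415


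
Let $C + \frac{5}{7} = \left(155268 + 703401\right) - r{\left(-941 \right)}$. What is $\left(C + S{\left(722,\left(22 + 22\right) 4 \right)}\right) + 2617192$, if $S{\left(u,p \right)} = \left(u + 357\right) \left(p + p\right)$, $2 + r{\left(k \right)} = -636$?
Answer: $\frac{26994144}{7} \approx 3.8563 \cdot 10^{6}$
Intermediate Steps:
$r{\left(k \right)} = -638$ ($r{\left(k \right)} = -2 - 636 = -638$)
$S{\left(u,p \right)} = 2 p \left(357 + u\right)$ ($S{\left(u,p \right)} = \left(357 + u\right) 2 p = 2 p \left(357 + u\right)$)
$C = \frac{6015144}{7}$ ($C = - \frac{5}{7} + \left(\left(155268 + 703401\right) - -638\right) = - \frac{5}{7} + \left(858669 + 638\right) = - \frac{5}{7} + 859307 = \frac{6015144}{7} \approx 8.5931 \cdot 10^{5}$)
$\left(C + S{\left(722,\left(22 + 22\right) 4 \right)}\right) + 2617192 = \left(\frac{6015144}{7} + 2 \left(22 + 22\right) 4 \left(357 + 722\right)\right) + 2617192 = \left(\frac{6015144}{7} + 2 \cdot 44 \cdot 4 \cdot 1079\right) + 2617192 = \left(\frac{6015144}{7} + 2 \cdot 176 \cdot 1079\right) + 2617192 = \left(\frac{6015144}{7} + 379808\right) + 2617192 = \frac{8673800}{7} + 2617192 = \frac{26994144}{7}$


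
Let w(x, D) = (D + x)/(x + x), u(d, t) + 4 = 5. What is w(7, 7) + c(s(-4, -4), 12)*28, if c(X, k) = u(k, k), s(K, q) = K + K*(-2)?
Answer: 29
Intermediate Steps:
u(d, t) = 1 (u(d, t) = -4 + 5 = 1)
s(K, q) = -K (s(K, q) = K - 2*K = -K)
c(X, k) = 1
w(x, D) = (D + x)/(2*x) (w(x, D) = (D + x)/((2*x)) = (D + x)*(1/(2*x)) = (D + x)/(2*x))
w(7, 7) + c(s(-4, -4), 12)*28 = (½)*(7 + 7)/7 + 1*28 = (½)*(⅐)*14 + 28 = 1 + 28 = 29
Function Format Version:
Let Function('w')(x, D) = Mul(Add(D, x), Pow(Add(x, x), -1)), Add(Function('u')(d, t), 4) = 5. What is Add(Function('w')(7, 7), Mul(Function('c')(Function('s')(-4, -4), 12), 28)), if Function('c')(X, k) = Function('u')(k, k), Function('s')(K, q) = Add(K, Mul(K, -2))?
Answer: 29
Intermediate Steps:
Function('u')(d, t) = 1 (Function('u')(d, t) = Add(-4, 5) = 1)
Function('s')(K, q) = Mul(-1, K) (Function('s')(K, q) = Add(K, Mul(-2, K)) = Mul(-1, K))
Function('c')(X, k) = 1
Function('w')(x, D) = Mul(Rational(1, 2), Pow(x, -1), Add(D, x)) (Function('w')(x, D) = Mul(Add(D, x), Pow(Mul(2, x), -1)) = Mul(Add(D, x), Mul(Rational(1, 2), Pow(x, -1))) = Mul(Rational(1, 2), Pow(x, -1), Add(D, x)))
Add(Function('w')(7, 7), Mul(Function('c')(Function('s')(-4, -4), 12), 28)) = Add(Mul(Rational(1, 2), Pow(7, -1), Add(7, 7)), Mul(1, 28)) = Add(Mul(Rational(1, 2), Rational(1, 7), 14), 28) = Add(1, 28) = 29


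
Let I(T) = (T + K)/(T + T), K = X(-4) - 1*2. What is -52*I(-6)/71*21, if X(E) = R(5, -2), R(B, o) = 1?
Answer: -637/71 ≈ -8.9718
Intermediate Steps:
X(E) = 1
K = -1 (K = 1 - 1*2 = 1 - 2 = -1)
I(T) = (-1 + T)/(2*T) (I(T) = (T - 1)/(T + T) = (-1 + T)/((2*T)) = (-1 + T)*(1/(2*T)) = (-1 + T)/(2*T))
-52*I(-6)/71*21 = -52*(½)*(-1 - 6)/(-6)/71*21 = -52*(½)*(-⅙)*(-7)/71*21 = -91/(3*71)*21 = -52*7/852*21 = -91/213*21 = -637/71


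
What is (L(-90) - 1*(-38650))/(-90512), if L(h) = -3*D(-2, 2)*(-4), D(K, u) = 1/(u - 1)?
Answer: -19331/45256 ≈ -0.42715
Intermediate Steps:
D(K, u) = 1/(-1 + u)
L(h) = 12 (L(h) = -3/(-1 + 2)*(-4) = -3/1*(-4) = -3*1*(-4) = -3*(-4) = 12)
(L(-90) - 1*(-38650))/(-90512) = (12 - 1*(-38650))/(-90512) = (12 + 38650)*(-1/90512) = 38662*(-1/90512) = -19331/45256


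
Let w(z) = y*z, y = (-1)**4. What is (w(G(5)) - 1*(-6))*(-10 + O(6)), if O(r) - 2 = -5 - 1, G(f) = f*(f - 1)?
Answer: -364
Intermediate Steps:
G(f) = f*(-1 + f)
O(r) = -4 (O(r) = 2 + (-5 - 1) = 2 - 6 = -4)
y = 1
w(z) = z (w(z) = 1*z = z)
(w(G(5)) - 1*(-6))*(-10 + O(6)) = (5*(-1 + 5) - 1*(-6))*(-10 - 4) = (5*4 + 6)*(-14) = (20 + 6)*(-14) = 26*(-14) = -364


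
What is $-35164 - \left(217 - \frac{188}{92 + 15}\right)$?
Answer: $- \frac{3785579}{107} \approx -35379.0$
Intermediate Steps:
$-35164 - \left(217 - \frac{188}{92 + 15}\right) = -35164 - \left(217 - \frac{188}{107}\right) = -35164 + \left(188 \cdot \frac{1}{107} - 217\right) = -35164 + \left(\frac{188}{107} - 217\right) = -35164 - \frac{23031}{107} = - \frac{3785579}{107}$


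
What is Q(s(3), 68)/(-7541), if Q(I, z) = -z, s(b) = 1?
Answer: 68/7541 ≈ 0.0090174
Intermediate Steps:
Q(s(3), 68)/(-7541) = -1*68/(-7541) = -68*(-1/7541) = 68/7541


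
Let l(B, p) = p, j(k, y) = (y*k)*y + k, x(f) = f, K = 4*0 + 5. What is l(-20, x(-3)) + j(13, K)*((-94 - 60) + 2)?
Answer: -51379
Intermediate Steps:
K = 5 (K = 0 + 5 = 5)
j(k, y) = k + k*y² (j(k, y) = (k*y)*y + k = k*y² + k = k + k*y²)
l(-20, x(-3)) + j(13, K)*((-94 - 60) + 2) = -3 + (13*(1 + 5²))*((-94 - 60) + 2) = -3 + (13*(1 + 25))*(-154 + 2) = -3 + (13*26)*(-152) = -3 + 338*(-152) = -3 - 51376 = -51379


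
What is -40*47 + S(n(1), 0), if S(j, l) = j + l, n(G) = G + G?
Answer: -1878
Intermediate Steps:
n(G) = 2*G
-40*47 + S(n(1), 0) = -40*47 + (2*1 + 0) = -1880 + (2 + 0) = -1880 + 2 = -1878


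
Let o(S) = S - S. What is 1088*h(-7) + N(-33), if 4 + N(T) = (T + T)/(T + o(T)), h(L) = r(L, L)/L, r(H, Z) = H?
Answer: 1086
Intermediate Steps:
o(S) = 0
h(L) = 1 (h(L) = L/L = 1)
N(T) = -2 (N(T) = -4 + (T + T)/(T + 0) = -4 + (2*T)/T = -4 + 2 = -2)
1088*h(-7) + N(-33) = 1088*1 - 2 = 1088 - 2 = 1086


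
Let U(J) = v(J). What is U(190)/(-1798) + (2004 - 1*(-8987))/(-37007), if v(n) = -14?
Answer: -9621860/33269293 ≈ -0.28921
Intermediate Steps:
U(J) = -14
U(190)/(-1798) + (2004 - 1*(-8987))/(-37007) = -14/(-1798) + (2004 - 1*(-8987))/(-37007) = -14*(-1/1798) + (2004 + 8987)*(-1/37007) = 7/899 + 10991*(-1/37007) = 7/899 - 10991/37007 = -9621860/33269293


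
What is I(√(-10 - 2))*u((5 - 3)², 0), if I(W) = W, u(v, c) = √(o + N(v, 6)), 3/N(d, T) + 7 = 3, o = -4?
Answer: -√57 ≈ -7.5498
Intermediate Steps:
N(d, T) = -¾ (N(d, T) = 3/(-7 + 3) = 3/(-4) = 3*(-¼) = -¾)
u(v, c) = I*√19/2 (u(v, c) = √(-4 - ¾) = √(-19/4) = I*√19/2)
I(√(-10 - 2))*u((5 - 3)², 0) = √(-10 - 2)*(I*√19/2) = √(-12)*(I*√19/2) = (2*I*√3)*(I*√19/2) = -√57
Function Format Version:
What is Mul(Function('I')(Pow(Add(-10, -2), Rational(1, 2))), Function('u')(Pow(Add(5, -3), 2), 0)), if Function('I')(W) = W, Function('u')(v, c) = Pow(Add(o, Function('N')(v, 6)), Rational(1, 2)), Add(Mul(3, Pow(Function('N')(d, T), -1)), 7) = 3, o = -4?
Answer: Mul(-1, Pow(57, Rational(1, 2))) ≈ -7.5498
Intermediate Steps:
Function('N')(d, T) = Rational(-3, 4) (Function('N')(d, T) = Mul(3, Pow(Add(-7, 3), -1)) = Mul(3, Pow(-4, -1)) = Mul(3, Rational(-1, 4)) = Rational(-3, 4))
Function('u')(v, c) = Mul(Rational(1, 2), I, Pow(19, Rational(1, 2))) (Function('u')(v, c) = Pow(Add(-4, Rational(-3, 4)), Rational(1, 2)) = Pow(Rational(-19, 4), Rational(1, 2)) = Mul(Rational(1, 2), I, Pow(19, Rational(1, 2))))
Mul(Function('I')(Pow(Add(-10, -2), Rational(1, 2))), Function('u')(Pow(Add(5, -3), 2), 0)) = Mul(Pow(Add(-10, -2), Rational(1, 2)), Mul(Rational(1, 2), I, Pow(19, Rational(1, 2)))) = Mul(Pow(-12, Rational(1, 2)), Mul(Rational(1, 2), I, Pow(19, Rational(1, 2)))) = Mul(Mul(2, I, Pow(3, Rational(1, 2))), Mul(Rational(1, 2), I, Pow(19, Rational(1, 2)))) = Mul(-1, Pow(57, Rational(1, 2)))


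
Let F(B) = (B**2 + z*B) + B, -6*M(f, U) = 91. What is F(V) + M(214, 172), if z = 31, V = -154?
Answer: 112637/6 ≈ 18773.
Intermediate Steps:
M(f, U) = -91/6 (M(f, U) = -1/6*91 = -91/6)
F(B) = B**2 + 32*B (F(B) = (B**2 + 31*B) + B = B**2 + 32*B)
F(V) + M(214, 172) = -154*(32 - 154) - 91/6 = -154*(-122) - 91/6 = 18788 - 91/6 = 112637/6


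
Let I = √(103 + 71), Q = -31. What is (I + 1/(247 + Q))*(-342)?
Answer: -19/12 - 342*√174 ≈ -4512.9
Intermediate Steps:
I = √174 ≈ 13.191
(I + 1/(247 + Q))*(-342) = (√174 + 1/(247 - 31))*(-342) = (√174 + 1/216)*(-342) = (1/216 + √174)*(-342) = -19/12 - 342*√174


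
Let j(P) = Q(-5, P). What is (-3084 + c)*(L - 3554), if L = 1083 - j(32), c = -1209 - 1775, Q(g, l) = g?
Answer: 14963688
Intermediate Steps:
j(P) = -5
c = -2984
L = 1088 (L = 1083 - 1*(-5) = 1083 + 5 = 1088)
(-3084 + c)*(L - 3554) = (-3084 - 2984)*(1088 - 3554) = -6068*(-2466) = 14963688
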